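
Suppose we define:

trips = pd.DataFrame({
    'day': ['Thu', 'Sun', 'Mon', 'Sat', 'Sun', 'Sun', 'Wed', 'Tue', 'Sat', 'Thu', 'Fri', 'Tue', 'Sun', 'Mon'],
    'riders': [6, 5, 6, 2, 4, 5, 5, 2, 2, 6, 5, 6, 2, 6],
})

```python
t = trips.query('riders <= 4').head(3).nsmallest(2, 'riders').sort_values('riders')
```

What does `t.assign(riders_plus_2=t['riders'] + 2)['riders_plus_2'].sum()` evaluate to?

filter rows where riders <= 4:
    day  riders
3   Sat       2
4   Sun       4
7   Tue       2
8   Sat       2
12  Sun       2
take first 3 rows:
   day  riders
3  Sat       2
4  Sun       4
7  Tue       2
take 2 rows with smallest riders:
   day  riders
3  Sat       2
7  Tue       2
sort by riders:
   day  riders
3  Sat       2
7  Tue       2
add column riders_plus_2 = t['riders'] + 2:
   day  riders  riders_plus_2
3  Sat       2              4
7  Tue       2              4

8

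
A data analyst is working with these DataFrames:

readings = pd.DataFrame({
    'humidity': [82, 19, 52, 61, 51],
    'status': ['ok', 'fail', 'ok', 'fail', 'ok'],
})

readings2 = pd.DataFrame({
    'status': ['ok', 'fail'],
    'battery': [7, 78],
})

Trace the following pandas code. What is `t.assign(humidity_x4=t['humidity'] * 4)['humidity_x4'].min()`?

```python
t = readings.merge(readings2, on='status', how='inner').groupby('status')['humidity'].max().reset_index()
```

merge on 'status' (how='inner') → 5 rows:
   humidity status  battery
0        82     ok        7
1        19   fail       78
2        52     ok        7
3        61   fail       78
4        51     ok        7
group by status, max of humidity:
status
fail    61
ok      82
Name: humidity, dtype: int64
reset_index():
  status  humidity
0   fail        61
1     ok        82
add column humidity_x4 = t['humidity'] * 4:
  status  humidity  humidity_x4
0   fail        61          244
1     ok        82          328
Hence 244.

244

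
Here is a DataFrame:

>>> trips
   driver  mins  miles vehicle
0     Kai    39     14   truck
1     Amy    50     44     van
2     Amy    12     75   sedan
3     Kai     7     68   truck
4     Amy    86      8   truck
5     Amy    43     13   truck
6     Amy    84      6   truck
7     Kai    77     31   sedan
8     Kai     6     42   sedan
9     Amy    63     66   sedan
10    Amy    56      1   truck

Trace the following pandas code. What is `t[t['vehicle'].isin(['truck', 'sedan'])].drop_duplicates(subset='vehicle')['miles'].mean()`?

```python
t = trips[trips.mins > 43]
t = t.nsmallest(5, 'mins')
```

filter rows where mins > 43:
   driver  mins  miles vehicle
1     Amy    50     44     van
4     Amy    86      8   truck
6     Amy    84      6   truck
7     Kai    77     31   sedan
9     Amy    63     66   sedan
10    Amy    56      1   truck
take 5 rows with smallest mins:
   driver  mins  miles vehicle
1     Amy    50     44     van
10    Amy    56      1   truck
9     Amy    63     66   sedan
7     Kai    77     31   sedan
6     Amy    84      6   truck
filter rows where vehicle in ['truck', 'sedan']:
   driver  mins  miles vehicle
10    Amy    56      1   truck
9     Amy    63     66   sedan
7     Kai    77     31   sedan
6     Amy    84      6   truck
drop duplicate vehicle (keep=first):
   driver  mins  miles vehicle
10    Amy    56      1   truck
9     Amy    63     66   sedan
Reading off the mean of column 'miles', we get 33.5.

33.5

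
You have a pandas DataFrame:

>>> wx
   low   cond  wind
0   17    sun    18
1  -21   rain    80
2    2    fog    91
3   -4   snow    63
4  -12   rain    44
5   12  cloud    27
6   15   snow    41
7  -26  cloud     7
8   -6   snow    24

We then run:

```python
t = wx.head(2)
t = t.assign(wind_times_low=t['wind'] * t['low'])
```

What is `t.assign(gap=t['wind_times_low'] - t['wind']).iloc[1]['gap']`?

take first 2 rows:
   low  cond  wind
0   17   sun    18
1  -21  rain    80
add column wind_times_low = t['wind'] * t['low']:
   low  cond  wind  wind_times_low
0   17   sun    18             306
1  -21  rain    80           -1680
add column gap = t['wind_times_low'] - t['wind']:
   low  cond  wind  wind_times_low   gap
0   17   sun    18             306   288
1  -21  rain    80           -1680 -1760
value at position 1, column 'gap' → -1760

-1760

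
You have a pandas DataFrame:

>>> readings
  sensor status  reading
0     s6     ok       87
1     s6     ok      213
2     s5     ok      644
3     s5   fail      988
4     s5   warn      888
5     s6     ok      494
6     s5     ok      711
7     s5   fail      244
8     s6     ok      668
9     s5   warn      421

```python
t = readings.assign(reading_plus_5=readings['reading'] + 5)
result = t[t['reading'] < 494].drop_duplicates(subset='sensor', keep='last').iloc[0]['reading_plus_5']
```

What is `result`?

add column reading_plus_5 = readings['reading'] + 5:
  sensor status  reading  reading_plus_5
0     s6     ok       87              92
1     s6     ok      213             218
2     s5     ok      644             649
3     s5   fail      988             993
4     s5   warn      888             893
5     s6     ok      494             499
6     s5     ok      711             716
7     s5   fail      244             249
8     s6     ok      668             673
9     s5   warn      421             426
filter rows where reading < 494:
  sensor status  reading  reading_plus_5
0     s6     ok       87              92
1     s6     ok      213             218
7     s5   fail      244             249
9     s5   warn      421             426
drop duplicate sensor (keep=last):
  sensor status  reading  reading_plus_5
1     s6     ok      213             218
9     s5   warn      421             426
Finally, value at position 0, column 'reading_plus_5' = 218.

218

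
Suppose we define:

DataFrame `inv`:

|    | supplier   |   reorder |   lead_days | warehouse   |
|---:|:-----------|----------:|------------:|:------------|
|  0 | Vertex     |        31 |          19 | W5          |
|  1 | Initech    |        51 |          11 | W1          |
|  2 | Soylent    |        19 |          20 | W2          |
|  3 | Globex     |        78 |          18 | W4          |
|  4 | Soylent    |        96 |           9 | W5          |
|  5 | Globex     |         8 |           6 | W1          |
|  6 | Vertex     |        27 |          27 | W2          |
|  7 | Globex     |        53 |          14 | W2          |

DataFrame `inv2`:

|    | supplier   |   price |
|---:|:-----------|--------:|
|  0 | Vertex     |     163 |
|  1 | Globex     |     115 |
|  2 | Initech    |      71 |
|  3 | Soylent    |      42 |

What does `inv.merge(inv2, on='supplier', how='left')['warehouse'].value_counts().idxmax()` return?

W2

merge on 'supplier' (how='left') → 8 rows:
  supplier  reorder  lead_days warehouse  price
0   Vertex       31         19        W5    163
1  Initech       51         11        W1     71
2  Soylent       19         20        W2     42
3   Globex       78         18        W4    115
4  Soylent       96          9        W5     42
5   Globex        8          6        W1    115
6   Vertex       27         27        W2    163
7   Globex       53         14        W2    115
value_counts of warehouse:
warehouse
W2    3
W5    2
W1    2
W4    1
Name: count, dtype: int64
Finally, label with the largest value = W2.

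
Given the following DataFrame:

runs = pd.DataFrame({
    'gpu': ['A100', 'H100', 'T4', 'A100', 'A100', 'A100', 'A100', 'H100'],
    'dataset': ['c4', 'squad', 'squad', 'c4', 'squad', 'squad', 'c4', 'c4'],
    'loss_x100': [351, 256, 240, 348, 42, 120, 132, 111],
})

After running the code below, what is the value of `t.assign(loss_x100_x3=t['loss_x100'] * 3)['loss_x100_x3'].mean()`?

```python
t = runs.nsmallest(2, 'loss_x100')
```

take 2 rows with smallest loss_x100:
    gpu dataset  loss_x100
4  A100   squad         42
7  H100      c4        111
add column loss_x100_x3 = t['loss_x100'] * 3:
    gpu dataset  loss_x100  loss_x100_x3
4  A100   squad         42           126
7  H100      c4        111           333
Hence 229.5.

229.5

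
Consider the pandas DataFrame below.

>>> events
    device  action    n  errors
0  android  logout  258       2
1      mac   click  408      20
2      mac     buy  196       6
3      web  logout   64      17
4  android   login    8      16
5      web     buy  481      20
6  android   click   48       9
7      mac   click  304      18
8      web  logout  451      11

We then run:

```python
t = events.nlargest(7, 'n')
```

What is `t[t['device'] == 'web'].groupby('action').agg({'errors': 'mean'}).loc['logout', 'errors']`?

take 7 rows with largest n:
    device  action    n  errors
5      web     buy  481      20
8      web  logout  451      11
1      mac   click  408      20
7      mac   click  304      18
0  android  logout  258       2
2      mac     buy  196       6
3      web  logout   64      17
filter rows where device == 'web':
  device  action    n  errors
5    web     buy  481      20
8    web  logout  451      11
3    web  logout   64      17
group by action, mean of errors:
        errors
action        
buy       20.0
logout    14.0

14.0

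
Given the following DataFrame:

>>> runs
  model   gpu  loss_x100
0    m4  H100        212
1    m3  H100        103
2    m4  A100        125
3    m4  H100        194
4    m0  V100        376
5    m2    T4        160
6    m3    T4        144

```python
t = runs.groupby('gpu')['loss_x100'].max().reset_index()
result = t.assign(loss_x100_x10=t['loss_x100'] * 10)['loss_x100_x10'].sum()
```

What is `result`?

8730

group by gpu, max of loss_x100:
gpu
A100    125
H100    212
T4      160
V100    376
Name: loss_x100, dtype: int64
reset_index():
    gpu  loss_x100
0  A100        125
1  H100        212
2    T4        160
3  V100        376
add column loss_x100_x10 = t['loss_x100'] * 10:
    gpu  loss_x100  loss_x100_x10
0  A100        125           1250
1  H100        212           2120
2    T4        160           1600
3  V100        376           3760
Reading off the sum of column 'loss_x100_x10', we get 8730.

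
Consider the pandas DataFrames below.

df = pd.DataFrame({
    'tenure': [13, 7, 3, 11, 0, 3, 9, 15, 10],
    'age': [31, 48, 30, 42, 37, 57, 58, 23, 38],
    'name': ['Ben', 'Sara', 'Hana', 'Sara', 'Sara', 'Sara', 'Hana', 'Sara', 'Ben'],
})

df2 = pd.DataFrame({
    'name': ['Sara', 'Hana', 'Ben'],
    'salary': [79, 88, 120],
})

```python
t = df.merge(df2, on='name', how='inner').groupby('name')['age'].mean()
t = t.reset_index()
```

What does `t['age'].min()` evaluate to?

merge on 'name' (how='inner') → 9 rows:
   tenure  age  name  salary
0      13   31   Ben     120
1       7   48  Sara      79
2       3   30  Hana      88
3      11   42  Sara      79
4       0   37  Sara      79
5       3   57  Sara      79
6       9   58  Hana      88
7      15   23  Sara      79
8      10   38   Ben     120
group by name, mean of age:
name
Ben     34.5
Hana    44.0
Sara    41.4
Name: age, dtype: float64
reset_index():
   name   age
0   Ben  34.5
1  Hana  44.0
2  Sara  41.4

34.5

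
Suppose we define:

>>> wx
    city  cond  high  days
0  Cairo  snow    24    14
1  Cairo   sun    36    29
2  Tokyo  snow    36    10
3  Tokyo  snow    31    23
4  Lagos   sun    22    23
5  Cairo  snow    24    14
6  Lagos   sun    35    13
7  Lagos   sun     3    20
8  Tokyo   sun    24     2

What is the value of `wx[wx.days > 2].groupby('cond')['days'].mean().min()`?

filter rows where days > 2:
    city  cond  high  days
0  Cairo  snow    24    14
1  Cairo   sun    36    29
2  Tokyo  snow    36    10
3  Tokyo  snow    31    23
4  Lagos   sun    22    23
5  Cairo  snow    24    14
6  Lagos   sun    35    13
7  Lagos   sun     3    20
group by cond, mean of days:
cond
snow    15.25
sun     21.25
Name: days, dtype: float64
Hence 15.25.

15.25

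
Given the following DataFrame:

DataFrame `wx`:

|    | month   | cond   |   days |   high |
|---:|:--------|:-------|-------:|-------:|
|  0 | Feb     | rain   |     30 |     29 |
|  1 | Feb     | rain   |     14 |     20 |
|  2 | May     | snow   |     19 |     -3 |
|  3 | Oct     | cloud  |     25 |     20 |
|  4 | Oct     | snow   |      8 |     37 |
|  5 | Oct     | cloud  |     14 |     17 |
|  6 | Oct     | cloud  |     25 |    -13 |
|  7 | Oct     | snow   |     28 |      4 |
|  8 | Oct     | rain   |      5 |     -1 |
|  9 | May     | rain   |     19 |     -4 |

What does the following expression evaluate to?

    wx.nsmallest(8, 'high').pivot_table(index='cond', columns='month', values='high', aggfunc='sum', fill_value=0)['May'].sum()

-7

take 8 rows with smallest high:
  month   cond  days  high
6   Oct  cloud    25   -13
9   May   rain    19    -4
2   May   snow    19    -3
8   Oct   rain     5    -1
7   Oct   snow    28     4
5   Oct  cloud    14    17
1   Feb   rain    14    20
3   Oct  cloud    25    20
pivot: rows=cond, cols=month, sum(high):
month  Feb  May  Oct
cond                
cloud    0    0   24
rain    20   -4   -1
snow     0   -3    4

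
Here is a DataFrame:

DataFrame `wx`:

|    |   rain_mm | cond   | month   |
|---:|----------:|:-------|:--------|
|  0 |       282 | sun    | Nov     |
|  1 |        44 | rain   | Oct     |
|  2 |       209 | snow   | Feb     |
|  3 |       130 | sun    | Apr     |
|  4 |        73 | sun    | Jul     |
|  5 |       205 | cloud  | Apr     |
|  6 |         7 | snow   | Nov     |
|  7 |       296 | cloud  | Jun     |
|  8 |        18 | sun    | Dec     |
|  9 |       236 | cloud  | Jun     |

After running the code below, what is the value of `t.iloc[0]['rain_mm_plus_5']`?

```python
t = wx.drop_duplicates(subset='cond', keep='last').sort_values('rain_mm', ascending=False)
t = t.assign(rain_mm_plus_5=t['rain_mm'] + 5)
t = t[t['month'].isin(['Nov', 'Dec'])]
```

23

drop duplicate cond (keep=last):
   rain_mm   cond month
1       44   rain   Oct
6        7   snow   Nov
8       18    sun   Dec
9      236  cloud   Jun
sort by rain_mm descending:
   rain_mm   cond month
9      236  cloud   Jun
1       44   rain   Oct
8       18    sun   Dec
6        7   snow   Nov
add column rain_mm_plus_5 = t['rain_mm'] + 5:
   rain_mm   cond month  rain_mm_plus_5
9      236  cloud   Jun             241
1       44   rain   Oct              49
8       18    sun   Dec              23
6        7   snow   Nov              12
filter rows where month in ['Nov', 'Dec']:
   rain_mm  cond month  rain_mm_plus_5
8       18   sun   Dec              23
6        7  snow   Nov              12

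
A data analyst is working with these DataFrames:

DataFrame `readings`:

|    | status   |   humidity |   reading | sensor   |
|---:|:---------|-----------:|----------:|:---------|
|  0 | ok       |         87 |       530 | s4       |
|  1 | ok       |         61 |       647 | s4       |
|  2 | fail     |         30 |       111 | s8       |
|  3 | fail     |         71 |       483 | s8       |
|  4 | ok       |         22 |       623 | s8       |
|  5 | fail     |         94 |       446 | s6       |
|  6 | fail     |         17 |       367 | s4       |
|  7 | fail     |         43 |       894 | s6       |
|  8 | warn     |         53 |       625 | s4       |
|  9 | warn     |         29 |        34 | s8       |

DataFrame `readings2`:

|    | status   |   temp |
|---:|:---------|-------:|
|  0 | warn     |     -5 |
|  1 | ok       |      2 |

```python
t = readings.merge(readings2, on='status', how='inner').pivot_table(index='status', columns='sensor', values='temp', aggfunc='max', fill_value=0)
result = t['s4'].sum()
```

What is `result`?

merge on 'status' (how='inner') → 5 rows:
  status  humidity  reading sensor  temp
0     ok        87      530     s4     2
1     ok        61      647     s4     2
2     ok        22      623     s8     2
3   warn        53      625     s4    -5
4   warn        29       34     s8    -5
pivot: rows=status, cols=sensor, max(temp):
sensor  s4  s8
status        
ok       2   2
warn    -5  -5
The sum of column 's4' is -3.

-3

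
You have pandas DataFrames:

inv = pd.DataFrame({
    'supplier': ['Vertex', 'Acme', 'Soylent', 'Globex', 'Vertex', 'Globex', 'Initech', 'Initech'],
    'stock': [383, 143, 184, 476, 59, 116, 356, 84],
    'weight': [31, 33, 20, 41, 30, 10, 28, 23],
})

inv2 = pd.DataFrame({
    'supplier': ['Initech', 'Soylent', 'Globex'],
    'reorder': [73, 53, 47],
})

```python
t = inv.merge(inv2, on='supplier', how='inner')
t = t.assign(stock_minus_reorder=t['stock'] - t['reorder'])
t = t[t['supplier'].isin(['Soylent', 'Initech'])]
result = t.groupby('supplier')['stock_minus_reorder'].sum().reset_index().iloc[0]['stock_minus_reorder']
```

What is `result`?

merge on 'supplier' (how='inner') → 5 rows:
  supplier  stock  weight  reorder
0  Soylent    184      20       53
1   Globex    476      41       47
2   Globex    116      10       47
3  Initech    356      28       73
4  Initech     84      23       73
add column stock_minus_reorder = t['stock'] - t['reorder']:
  supplier  stock  weight  reorder  stock_minus_reorder
0  Soylent    184      20       53                  131
1   Globex    476      41       47                  429
2   Globex    116      10       47                   69
3  Initech    356      28       73                  283
4  Initech     84      23       73                   11
filter rows where supplier in ['Soylent', 'Initech']:
  supplier  stock  weight  reorder  stock_minus_reorder
0  Soylent    184      20       53                  131
3  Initech    356      28       73                  283
4  Initech     84      23       73                   11
group by supplier, sum of stock_minus_reorder:
supplier
Initech    294
Soylent    131
Name: stock_minus_reorder, dtype: int64
reset_index():
  supplier  stock_minus_reorder
0  Initech                  294
1  Soylent                  131
Finally, value at position 0, column 'stock_minus_reorder' = 294.

294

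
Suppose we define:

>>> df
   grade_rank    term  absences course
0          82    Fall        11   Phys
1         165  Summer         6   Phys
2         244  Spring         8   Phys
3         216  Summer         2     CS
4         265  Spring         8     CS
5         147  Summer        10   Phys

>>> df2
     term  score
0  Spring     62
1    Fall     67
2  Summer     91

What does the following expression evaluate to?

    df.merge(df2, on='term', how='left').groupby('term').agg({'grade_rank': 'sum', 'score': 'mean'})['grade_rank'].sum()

1119

merge on 'term' (how='left') → 6 rows:
   grade_rank    term  absences course  score
0          82    Fall        11   Phys     67
1         165  Summer         6   Phys     91
2         244  Spring         8   Phys     62
3         216  Summer         2     CS     91
4         265  Spring         8     CS     62
5         147  Summer        10   Phys     91
group by term: sum(grade_rank), mean(score):
        grade_rank  score
term                     
Fall            82   67.0
Spring         509   62.0
Summer         528   91.0
Finally, sum of column 'grade_rank' = 1119.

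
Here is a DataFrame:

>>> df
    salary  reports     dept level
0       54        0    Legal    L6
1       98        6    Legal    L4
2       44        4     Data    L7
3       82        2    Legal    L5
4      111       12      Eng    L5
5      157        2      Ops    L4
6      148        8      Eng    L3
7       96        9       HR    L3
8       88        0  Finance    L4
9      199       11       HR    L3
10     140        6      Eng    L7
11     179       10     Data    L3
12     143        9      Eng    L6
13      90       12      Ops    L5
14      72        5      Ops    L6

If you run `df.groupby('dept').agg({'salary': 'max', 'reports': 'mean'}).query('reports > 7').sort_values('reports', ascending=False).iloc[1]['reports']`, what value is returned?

8.75

group by dept: max(salary), mean(reports):
         salary    reports
dept                      
Data        179   7.000000
Eng         148   8.750000
Finance      88   0.000000
HR          199  10.000000
Legal        98   2.666667
Ops         157   6.333333
filter rows where reports > 7:
      salary  reports
dept                 
Eng      148     8.75
HR       199    10.00
sort by reports descending:
      salary  reports
dept                 
HR       199    10.00
Eng      148     8.75
Taking the value at position 1, column 'reports' gives 8.75.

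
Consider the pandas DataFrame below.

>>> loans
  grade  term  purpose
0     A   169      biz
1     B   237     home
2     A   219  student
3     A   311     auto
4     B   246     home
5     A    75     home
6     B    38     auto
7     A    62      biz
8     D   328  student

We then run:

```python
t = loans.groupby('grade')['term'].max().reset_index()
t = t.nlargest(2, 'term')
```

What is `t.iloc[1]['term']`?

311

group by grade, max of term:
grade
A    311
B    246
D    328
Name: term, dtype: int64
reset_index():
  grade  term
0     A   311
1     B   246
2     D   328
take 2 rows with largest term:
  grade  term
2     D   328
0     A   311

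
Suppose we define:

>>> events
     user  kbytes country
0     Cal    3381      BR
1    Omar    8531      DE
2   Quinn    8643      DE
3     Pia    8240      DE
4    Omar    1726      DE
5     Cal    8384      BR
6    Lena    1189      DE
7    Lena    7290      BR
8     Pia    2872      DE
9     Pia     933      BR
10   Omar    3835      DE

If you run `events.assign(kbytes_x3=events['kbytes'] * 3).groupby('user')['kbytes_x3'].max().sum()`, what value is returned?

123264

add column kbytes_x3 = events['kbytes'] * 3:
     user  kbytes country  kbytes_x3
0     Cal    3381      BR      10143
1    Omar    8531      DE      25593
2   Quinn    8643      DE      25929
3     Pia    8240      DE      24720
4    Omar    1726      DE       5178
5     Cal    8384      BR      25152
6    Lena    1189      DE       3567
7    Lena    7290      BR      21870
8     Pia    2872      DE       8616
9     Pia     933      BR       2799
10   Omar    3835      DE      11505
group by user, max of kbytes_x3:
user
Cal      25152
Lena     21870
Omar     25593
Pia      24720
Quinn    25929
Name: kbytes_x3, dtype: int64
Then the sum of the resulting series: 123264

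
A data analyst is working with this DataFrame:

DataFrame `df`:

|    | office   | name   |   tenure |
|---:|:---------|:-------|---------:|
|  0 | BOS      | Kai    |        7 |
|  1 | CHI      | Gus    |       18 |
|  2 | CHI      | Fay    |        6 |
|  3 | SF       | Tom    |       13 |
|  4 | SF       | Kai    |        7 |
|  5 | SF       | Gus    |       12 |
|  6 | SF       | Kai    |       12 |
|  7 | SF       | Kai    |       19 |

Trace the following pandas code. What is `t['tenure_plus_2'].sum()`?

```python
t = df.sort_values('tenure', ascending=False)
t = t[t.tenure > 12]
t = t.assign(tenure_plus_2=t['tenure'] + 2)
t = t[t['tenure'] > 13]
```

41

sort by tenure descending:
  office name  tenure
7     SF  Kai      19
1    CHI  Gus      18
3     SF  Tom      13
5     SF  Gus      12
6     SF  Kai      12
0    BOS  Kai       7
4     SF  Kai       7
2    CHI  Fay       6
filter rows where tenure > 12:
  office name  tenure
7     SF  Kai      19
1    CHI  Gus      18
3     SF  Tom      13
add column tenure_plus_2 = t['tenure'] + 2:
  office name  tenure  tenure_plus_2
7     SF  Kai      19             21
1    CHI  Gus      18             20
3     SF  Tom      13             15
filter rows where tenure > 13:
  office name  tenure  tenure_plus_2
7     SF  Kai      19             21
1    CHI  Gus      18             20
Taking the sum of column 'tenure_plus_2' gives 41.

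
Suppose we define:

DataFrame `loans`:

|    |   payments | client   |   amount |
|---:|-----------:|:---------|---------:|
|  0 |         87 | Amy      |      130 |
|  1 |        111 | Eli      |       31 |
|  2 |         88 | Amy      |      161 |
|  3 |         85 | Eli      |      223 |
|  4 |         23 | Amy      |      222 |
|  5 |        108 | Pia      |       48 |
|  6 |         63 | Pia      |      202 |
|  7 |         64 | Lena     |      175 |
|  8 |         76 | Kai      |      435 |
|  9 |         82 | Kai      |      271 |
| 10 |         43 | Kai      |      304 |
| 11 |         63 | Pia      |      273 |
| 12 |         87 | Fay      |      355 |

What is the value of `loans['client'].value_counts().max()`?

3

value_counts of client:
client
Amy     3
Pia     3
Kai     3
Eli     2
Lena    1
Fay     1
Name: count, dtype: int64
Finally, max of the resulting series = 3.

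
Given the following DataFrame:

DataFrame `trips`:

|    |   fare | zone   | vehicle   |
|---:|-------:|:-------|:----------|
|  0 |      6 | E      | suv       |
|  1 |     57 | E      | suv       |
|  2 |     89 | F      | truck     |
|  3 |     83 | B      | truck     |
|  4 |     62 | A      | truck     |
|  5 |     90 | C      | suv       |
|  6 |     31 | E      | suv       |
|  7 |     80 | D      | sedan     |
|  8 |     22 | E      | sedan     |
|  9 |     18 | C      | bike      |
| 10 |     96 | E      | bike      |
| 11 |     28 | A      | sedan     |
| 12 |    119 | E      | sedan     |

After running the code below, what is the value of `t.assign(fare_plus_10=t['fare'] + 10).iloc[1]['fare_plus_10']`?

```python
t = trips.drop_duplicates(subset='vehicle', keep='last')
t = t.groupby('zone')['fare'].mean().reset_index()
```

92.0

drop duplicate vehicle (keep=last):
    fare zone vehicle
4     62    A   truck
6     31    E     suv
10    96    E    bike
12   119    E   sedan
group by zone, mean of fare:
zone
A    62.0
E    82.0
Name: fare, dtype: float64
reset_index():
  zone  fare
0    A  62.0
1    E  82.0
add column fare_plus_10 = t['fare'] + 10:
  zone  fare  fare_plus_10
0    A  62.0          72.0
1    E  82.0          92.0
Taking the value at position 1, column 'fare_plus_10' gives 92.0.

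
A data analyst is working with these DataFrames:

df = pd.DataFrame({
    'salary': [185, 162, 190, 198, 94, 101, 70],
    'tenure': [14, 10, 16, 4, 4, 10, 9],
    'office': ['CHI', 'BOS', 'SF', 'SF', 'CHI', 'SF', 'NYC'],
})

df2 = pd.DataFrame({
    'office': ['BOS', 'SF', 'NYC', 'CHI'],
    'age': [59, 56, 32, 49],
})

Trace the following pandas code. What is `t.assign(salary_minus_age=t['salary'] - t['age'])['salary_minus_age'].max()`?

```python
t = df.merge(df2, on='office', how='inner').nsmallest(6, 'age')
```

142

merge on 'office' (how='inner') → 7 rows:
   salary  tenure office  age
0     185      14    CHI   49
1     162      10    BOS   59
2     190      16     SF   56
3     198       4     SF   56
4      94       4    CHI   49
5     101      10     SF   56
6      70       9    NYC   32
take 6 rows with smallest age:
   salary  tenure office  age
6      70       9    NYC   32
0     185      14    CHI   49
4      94       4    CHI   49
2     190      16     SF   56
3     198       4     SF   56
5     101      10     SF   56
add column salary_minus_age = t['salary'] - t['age']:
   salary  tenure office  age  salary_minus_age
6      70       9    NYC   32                38
0     185      14    CHI   49               136
4      94       4    CHI   49                45
2     190      16     SF   56               134
3     198       4     SF   56               142
5     101      10     SF   56                45
The max of column 'salary_minus_age' is 142.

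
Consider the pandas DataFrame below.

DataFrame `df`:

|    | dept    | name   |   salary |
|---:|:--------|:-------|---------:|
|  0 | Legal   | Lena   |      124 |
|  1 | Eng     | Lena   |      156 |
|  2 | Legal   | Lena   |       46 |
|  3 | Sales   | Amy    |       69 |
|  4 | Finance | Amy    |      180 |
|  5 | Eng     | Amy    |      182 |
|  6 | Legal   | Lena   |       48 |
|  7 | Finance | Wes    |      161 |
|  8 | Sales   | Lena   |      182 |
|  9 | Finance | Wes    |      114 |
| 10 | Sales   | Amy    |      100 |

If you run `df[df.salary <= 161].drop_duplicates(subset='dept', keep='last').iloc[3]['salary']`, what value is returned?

100

filter rows where salary <= 161:
       dept  name  salary
0     Legal  Lena     124
1       Eng  Lena     156
2     Legal  Lena      46
3     Sales   Amy      69
6     Legal  Lena      48
7   Finance   Wes     161
9   Finance   Wes     114
10    Sales   Amy     100
drop duplicate dept (keep=last):
       dept  name  salary
1       Eng  Lena     156
6     Legal  Lena      48
9   Finance   Wes     114
10    Sales   Amy     100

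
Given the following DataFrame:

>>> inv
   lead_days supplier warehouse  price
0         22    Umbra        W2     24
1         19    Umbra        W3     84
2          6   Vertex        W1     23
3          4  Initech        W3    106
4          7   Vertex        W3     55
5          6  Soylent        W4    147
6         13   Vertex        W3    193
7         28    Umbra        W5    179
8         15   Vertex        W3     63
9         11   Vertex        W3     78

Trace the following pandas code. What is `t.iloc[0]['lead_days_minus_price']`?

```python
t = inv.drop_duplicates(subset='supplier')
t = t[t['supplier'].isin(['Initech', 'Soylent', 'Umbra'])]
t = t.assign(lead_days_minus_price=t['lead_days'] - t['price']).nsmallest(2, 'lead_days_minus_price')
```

drop duplicate supplier (keep=first):
   lead_days supplier warehouse  price
0         22    Umbra        W2     24
2          6   Vertex        W1     23
3          4  Initech        W3    106
5          6  Soylent        W4    147
filter rows where supplier in ['Initech', 'Soylent', 'Umbra']:
   lead_days supplier warehouse  price
0         22    Umbra        W2     24
3          4  Initech        W3    106
5          6  Soylent        W4    147
add column lead_days_minus_price = t['lead_days'] - t['price']:
   lead_days supplier warehouse  price  lead_days_minus_price
0         22    Umbra        W2     24                     -2
3          4  Initech        W3    106                   -102
5          6  Soylent        W4    147                   -141
take 2 rows with smallest lead_days_minus_price:
   lead_days supplier warehouse  price  lead_days_minus_price
5          6  Soylent        W4    147                   -141
3          4  Initech        W3    106                   -102
value at position 0, column 'lead_days_minus_price' → -141

-141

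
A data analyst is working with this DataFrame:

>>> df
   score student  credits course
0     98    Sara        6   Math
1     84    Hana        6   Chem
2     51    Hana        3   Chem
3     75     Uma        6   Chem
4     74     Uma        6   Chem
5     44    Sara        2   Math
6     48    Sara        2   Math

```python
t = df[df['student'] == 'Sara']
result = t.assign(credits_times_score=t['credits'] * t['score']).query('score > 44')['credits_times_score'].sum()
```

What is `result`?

filter rows where student == 'Sara':
   score student  credits course
0     98    Sara        6   Math
5     44    Sara        2   Math
6     48    Sara        2   Math
add column credits_times_score = t['credits'] * t['score']:
   score student  credits course  credits_times_score
0     98    Sara        6   Math                  588
5     44    Sara        2   Math                   88
6     48    Sara        2   Math                   96
filter rows where score > 44:
   score student  credits course  credits_times_score
0     98    Sara        6   Math                  588
6     48    Sara        2   Math                   96

684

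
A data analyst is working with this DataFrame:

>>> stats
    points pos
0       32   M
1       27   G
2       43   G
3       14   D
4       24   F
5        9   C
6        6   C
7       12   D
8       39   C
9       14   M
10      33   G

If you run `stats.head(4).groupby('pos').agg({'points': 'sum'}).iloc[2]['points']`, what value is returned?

take first 4 rows:
   points pos
0      32   M
1      27   G
2      43   G
3      14   D
group by pos, sum of points:
     points
pos        
D        14
G        70
M        32
Finally, value at position 2, column 'points' = 32.

32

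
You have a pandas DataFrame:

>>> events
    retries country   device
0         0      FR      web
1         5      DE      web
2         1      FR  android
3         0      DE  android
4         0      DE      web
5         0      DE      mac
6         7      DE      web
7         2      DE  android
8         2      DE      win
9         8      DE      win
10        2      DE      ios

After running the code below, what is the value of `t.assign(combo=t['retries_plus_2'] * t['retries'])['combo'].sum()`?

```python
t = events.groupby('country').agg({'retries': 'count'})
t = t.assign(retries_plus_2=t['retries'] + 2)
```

107

group by country, count of retries:
         retries
country         
DE             9
FR             2
add column retries_plus_2 = t['retries'] + 2:
         retries  retries_plus_2
country                         
DE             9              11
FR             2               4
add column combo = t['retries_plus_2'] * t['retries']:
         retries  retries_plus_2  combo
country                                
DE             9              11     99
FR             2               4      8
Hence 107.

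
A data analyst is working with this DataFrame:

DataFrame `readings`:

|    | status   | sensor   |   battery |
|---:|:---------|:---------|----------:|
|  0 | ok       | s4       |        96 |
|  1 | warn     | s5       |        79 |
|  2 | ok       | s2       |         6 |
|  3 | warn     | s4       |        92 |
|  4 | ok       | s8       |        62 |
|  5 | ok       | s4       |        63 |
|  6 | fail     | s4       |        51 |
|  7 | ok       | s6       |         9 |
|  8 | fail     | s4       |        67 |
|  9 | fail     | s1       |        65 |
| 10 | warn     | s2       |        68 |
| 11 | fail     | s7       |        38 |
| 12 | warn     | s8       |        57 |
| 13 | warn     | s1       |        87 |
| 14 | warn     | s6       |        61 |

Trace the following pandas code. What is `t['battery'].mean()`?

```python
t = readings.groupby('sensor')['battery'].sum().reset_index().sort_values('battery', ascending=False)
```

group by sensor, sum of battery:
sensor
s1    152
s2     74
s4    369
s5     79
s6     70
s7     38
s8    119
Name: battery, dtype: int64
reset_index():
  sensor  battery
0     s1      152
1     s2       74
2     s4      369
3     s5       79
4     s6       70
5     s7       38
6     s8      119
sort by battery descending:
  sensor  battery
2     s4      369
0     s1      152
6     s8      119
3     s5       79
1     s2       74
4     s6       70
5     s7       38

128.714285714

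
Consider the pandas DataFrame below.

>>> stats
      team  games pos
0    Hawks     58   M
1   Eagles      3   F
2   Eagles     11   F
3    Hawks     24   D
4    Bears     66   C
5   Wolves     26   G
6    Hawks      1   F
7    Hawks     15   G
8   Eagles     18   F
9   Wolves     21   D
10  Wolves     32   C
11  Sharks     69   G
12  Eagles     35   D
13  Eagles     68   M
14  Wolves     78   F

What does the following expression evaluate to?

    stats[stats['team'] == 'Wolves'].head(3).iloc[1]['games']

filter rows where team == 'Wolves':
      team  games pos
5   Wolves     26   G
9   Wolves     21   D
10  Wolves     32   C
14  Wolves     78   F
take first 3 rows:
      team  games pos
5   Wolves     26   G
9   Wolves     21   D
10  Wolves     32   C
Finally, value at position 1, column 'games' = 21.

21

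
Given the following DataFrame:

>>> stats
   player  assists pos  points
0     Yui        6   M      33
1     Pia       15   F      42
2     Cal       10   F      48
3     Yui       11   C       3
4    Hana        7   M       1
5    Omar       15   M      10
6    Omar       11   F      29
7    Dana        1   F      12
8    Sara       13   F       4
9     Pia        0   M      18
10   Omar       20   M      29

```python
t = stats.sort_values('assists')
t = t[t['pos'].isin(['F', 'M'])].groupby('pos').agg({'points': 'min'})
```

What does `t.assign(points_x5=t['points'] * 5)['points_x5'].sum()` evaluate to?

25

sort by assists:
   player  assists pos  points
9     Pia        0   M      18
7    Dana        1   F      12
0     Yui        6   M      33
4    Hana        7   M       1
2     Cal       10   F      48
3     Yui       11   C       3
6    Omar       11   F      29
8    Sara       13   F       4
1     Pia       15   F      42
5    Omar       15   M      10
10   Omar       20   M      29
filter rows where pos in ['F', 'M']:
   player  assists pos  points
9     Pia        0   M      18
7    Dana        1   F      12
0     Yui        6   M      33
4    Hana        7   M       1
2     Cal       10   F      48
6    Omar       11   F      29
8    Sara       13   F       4
1     Pia       15   F      42
5    Omar       15   M      10
10   Omar       20   M      29
group by pos, min of points:
     points
pos        
F         4
M         1
add column points_x5 = t['points'] * 5:
     points  points_x5
pos                   
F         4         20
M         1          5
Finally, sum of column 'points_x5' = 25.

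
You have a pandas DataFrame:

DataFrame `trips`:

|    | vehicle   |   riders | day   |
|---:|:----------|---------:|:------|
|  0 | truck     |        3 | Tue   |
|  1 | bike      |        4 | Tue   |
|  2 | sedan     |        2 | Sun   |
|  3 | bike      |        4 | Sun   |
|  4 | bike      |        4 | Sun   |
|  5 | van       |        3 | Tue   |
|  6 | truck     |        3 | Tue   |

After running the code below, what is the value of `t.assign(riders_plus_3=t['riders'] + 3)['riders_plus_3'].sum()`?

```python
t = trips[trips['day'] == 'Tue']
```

25

filter rows where day == 'Tue':
  vehicle  riders  day
0   truck       3  Tue
1    bike       4  Tue
5     van       3  Tue
6   truck       3  Tue
add column riders_plus_3 = t['riders'] + 3:
  vehicle  riders  day  riders_plus_3
0   truck       3  Tue              6
1    bike       4  Tue              7
5     van       3  Tue              6
6   truck       3  Tue              6
Then the sum of column 'riders_plus_3': 25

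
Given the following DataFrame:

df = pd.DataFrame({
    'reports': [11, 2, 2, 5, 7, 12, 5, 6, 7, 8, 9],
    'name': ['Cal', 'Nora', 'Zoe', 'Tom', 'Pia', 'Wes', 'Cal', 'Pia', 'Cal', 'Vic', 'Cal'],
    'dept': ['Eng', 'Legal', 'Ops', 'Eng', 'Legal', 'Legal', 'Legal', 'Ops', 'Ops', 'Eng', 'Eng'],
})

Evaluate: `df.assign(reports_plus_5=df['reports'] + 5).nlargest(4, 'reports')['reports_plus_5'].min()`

add column reports_plus_5 = df['reports'] + 5:
    reports  name   dept  reports_plus_5
0        11   Cal    Eng              16
1         2  Nora  Legal               7
2         2   Zoe    Ops               7
3         5   Tom    Eng              10
4         7   Pia  Legal              12
5        12   Wes  Legal              17
6         5   Cal  Legal              10
7         6   Pia    Ops              11
8         7   Cal    Ops              12
9         8   Vic    Eng              13
10        9   Cal    Eng              14
take 4 rows with largest reports:
    reports name   dept  reports_plus_5
5        12  Wes  Legal              17
0        11  Cal    Eng              16
10        9  Cal    Eng              14
9         8  Vic    Eng              13
Taking the min of column 'reports_plus_5' gives 13.

13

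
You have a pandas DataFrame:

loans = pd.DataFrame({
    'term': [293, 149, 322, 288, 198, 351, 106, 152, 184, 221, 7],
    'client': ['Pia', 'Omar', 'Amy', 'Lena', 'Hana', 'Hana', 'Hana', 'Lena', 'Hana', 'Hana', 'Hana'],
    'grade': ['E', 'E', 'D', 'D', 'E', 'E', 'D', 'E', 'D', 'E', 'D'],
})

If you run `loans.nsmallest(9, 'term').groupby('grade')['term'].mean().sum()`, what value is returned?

348.85

take 9 rows with smallest term:
    term client grade
10     7   Hana     D
6    106   Hana     D
1    149   Omar     E
7    152   Lena     E
8    184   Hana     D
4    198   Hana     E
9    221   Hana     E
3    288   Lena     D
0    293    Pia     E
group by grade, mean of term:
grade
D    146.25
E    202.60
Name: term, dtype: float64
Reading off the sum of the resulting series, we get 348.85.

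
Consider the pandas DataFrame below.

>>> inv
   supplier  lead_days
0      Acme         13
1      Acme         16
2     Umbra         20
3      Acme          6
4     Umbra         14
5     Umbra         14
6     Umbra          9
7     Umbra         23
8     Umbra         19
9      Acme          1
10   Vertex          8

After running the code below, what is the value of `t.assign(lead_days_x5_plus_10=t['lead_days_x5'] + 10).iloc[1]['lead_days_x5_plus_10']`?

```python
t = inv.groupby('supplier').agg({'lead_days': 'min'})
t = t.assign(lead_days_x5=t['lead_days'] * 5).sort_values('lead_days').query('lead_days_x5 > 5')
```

55

group by supplier, min of lead_days:
          lead_days
supplier           
Acme              1
Umbra             9
Vertex            8
add column lead_days_x5 = t['lead_days'] * 5:
          lead_days  lead_days_x5
supplier                         
Acme              1             5
Umbra             9            45
Vertex            8            40
sort by lead_days:
          lead_days  lead_days_x5
supplier                         
Acme              1             5
Vertex            8            40
Umbra             9            45
filter rows where lead_days_x5 > 5:
          lead_days  lead_days_x5
supplier                         
Vertex            8            40
Umbra             9            45
add column lead_days_x5_plus_10 = t['lead_days_x5'] + 10:
          lead_days  lead_days_x5  lead_days_x5_plus_10
supplier                                               
Vertex            8            40                    50
Umbra             9            45                    55
Finally, value at position 1, column 'lead_days_x5_plus_10' = 55.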